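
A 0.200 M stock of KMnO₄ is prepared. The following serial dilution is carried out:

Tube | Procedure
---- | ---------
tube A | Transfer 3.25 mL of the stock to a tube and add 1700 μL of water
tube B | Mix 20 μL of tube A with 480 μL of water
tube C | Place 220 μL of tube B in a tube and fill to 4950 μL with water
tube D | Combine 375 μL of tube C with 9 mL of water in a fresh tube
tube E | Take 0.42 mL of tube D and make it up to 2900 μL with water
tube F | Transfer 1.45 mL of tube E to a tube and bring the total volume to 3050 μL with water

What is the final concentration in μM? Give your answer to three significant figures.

Step 1: 3.25 mL + 1700 μL = 4.95 mL total → factor 4.95/3.25 = 1.5231
Step 2: 20 μL + 480 μL = 500 μL total → factor 500/20 = 25
Step 3: 220 μL brought to 4950 μL → factor 4950/220 = 22.5
Step 4: 375 μL + 9 mL = 9375 μL total → factor 9375/375 = 25
Step 5: 0.42 mL brought to 2900 μL → factor 2.9/0.42 = 6.9048
Step 6: 1.45 mL brought to 3050 μL → factor 3.05/1.45 = 2.1034
Overall dilution factor = 1.5231 × 25 × 22.5 × 25 × 6.9048 × 2.1034 = 3.1107 × 10^5
Final = 0.200 M / 3.1107 × 10^5 = 6.429 × 10^-7 M = 0.643 μM

0.643 μM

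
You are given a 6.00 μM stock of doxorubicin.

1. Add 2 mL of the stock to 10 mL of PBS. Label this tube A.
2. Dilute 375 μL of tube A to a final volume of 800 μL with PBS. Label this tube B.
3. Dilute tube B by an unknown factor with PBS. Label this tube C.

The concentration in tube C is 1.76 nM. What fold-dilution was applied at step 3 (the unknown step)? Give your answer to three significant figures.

266-fold

Step 1: 2 mL + 10 mL = 12 mL total → factor 12/2 = 6
Step 2: 375 μL brought to 800 μL → factor 800/375 = 2.1333
Step 3: unknown factor x
Product of known-step factors = 12.8
Overall factor = 6.00 μM / (1.76 nM) = 3409.1
x = 3409.1 / 12.8 = 266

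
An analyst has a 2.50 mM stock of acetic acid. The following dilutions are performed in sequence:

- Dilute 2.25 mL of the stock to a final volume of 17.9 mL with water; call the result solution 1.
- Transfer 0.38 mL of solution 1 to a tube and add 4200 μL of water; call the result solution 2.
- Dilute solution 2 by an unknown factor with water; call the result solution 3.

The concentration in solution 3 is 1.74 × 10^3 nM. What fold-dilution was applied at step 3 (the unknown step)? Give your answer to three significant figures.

15.0-fold

Step 1: 2.25 mL brought to 17.9 mL → factor 17.9/2.25 = 7.9556
Step 2: 0.38 mL + 4200 μL = 4.58 mL total → factor 4.58/0.38 = 12.053
Step 3: unknown factor x
Product of known-step factors = 95.885
Overall factor = 2.50 mM / (1.74 × 10^3 nM) = 1436.8
x = 1436.8 / 95.885 = 15.0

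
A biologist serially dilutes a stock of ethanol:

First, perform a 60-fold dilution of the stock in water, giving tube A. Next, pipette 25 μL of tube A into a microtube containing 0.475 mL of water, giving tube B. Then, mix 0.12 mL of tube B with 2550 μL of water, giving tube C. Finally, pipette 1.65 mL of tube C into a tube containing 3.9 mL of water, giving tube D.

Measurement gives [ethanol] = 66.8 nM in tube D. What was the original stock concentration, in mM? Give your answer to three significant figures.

6.00 mM

Step 1: 60-fold → factor 60
Step 2: 25 μL + 0.475 mL = 500 μL total → factor 500/25 = 20
Step 3: 0.12 mL + 2550 μL = 2.67 mL total → factor 2.67/0.12 = 22.25
Step 4: 1.65 mL + 3.9 mL = 5.55 mL total → factor 5.55/1.65 = 3.3636
Overall dilution factor = 60 × 20 × 22.25 × 3.3636 = 89809
Stock = 66.8 nM × 89809 = 5.999 × 10^6 nM = 6.00 mM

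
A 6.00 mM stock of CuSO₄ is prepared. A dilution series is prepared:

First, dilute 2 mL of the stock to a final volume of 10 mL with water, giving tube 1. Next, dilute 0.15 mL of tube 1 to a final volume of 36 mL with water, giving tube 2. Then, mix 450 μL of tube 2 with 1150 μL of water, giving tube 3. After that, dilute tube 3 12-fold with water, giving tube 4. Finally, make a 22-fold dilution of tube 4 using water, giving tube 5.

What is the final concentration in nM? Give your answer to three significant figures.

Step 1: 2 mL brought to 10 mL → factor 10/2 = 5
Step 2: 0.15 mL brought to 36 mL → factor 36/0.15 = 240
Step 3: 450 μL + 1150 μL = 1600 μL total → factor 1600/450 = 3.5556
Step 4: 12-fold → factor 12
Step 5: 22-fold → factor 22
Overall dilution factor = 5 × 240 × 3.5556 × 12 × 22 = 1.1264 × 10^6
Final = 6.00 mM / 1.1264 × 10^6 = 5.327 × 10^-6 mM = 5.33 nM

5.33 nM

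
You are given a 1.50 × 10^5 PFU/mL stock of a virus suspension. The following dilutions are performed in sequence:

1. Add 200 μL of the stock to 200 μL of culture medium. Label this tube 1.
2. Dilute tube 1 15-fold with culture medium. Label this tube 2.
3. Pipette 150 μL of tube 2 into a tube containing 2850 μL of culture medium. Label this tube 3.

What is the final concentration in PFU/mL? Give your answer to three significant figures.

250 PFU/mL

Step 1: 200 μL + 200 μL = 400 μL total → factor 400/200 = 2
Step 2: 15-fold → factor 15
Step 3: 150 μL + 2850 μL = 3000 μL total → factor 3000/150 = 20
Overall dilution factor = 2 × 15 × 20 = 600
Final = 1.50 × 10^5 PFU/mL / 600 = 250 PFU/mL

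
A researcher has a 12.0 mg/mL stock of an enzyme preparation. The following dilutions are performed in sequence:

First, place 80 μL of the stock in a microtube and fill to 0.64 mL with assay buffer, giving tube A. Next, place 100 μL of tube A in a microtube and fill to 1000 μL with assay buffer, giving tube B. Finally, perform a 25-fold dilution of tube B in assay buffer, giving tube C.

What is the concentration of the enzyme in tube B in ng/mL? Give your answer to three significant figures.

Step 1: 80 μL brought to 0.64 mL → factor 640/80 = 8
Step 2: 100 μL brought to 1000 μL → factor 1000/100 = 10
Dilution factor through tube B = 8 × 10 = 80
[tube B] = 12.0 mg/mL / 80 = 0.1500 mg/mL = 1.50 × 10^5 ng/mL

1.50 × 10^5 ng/mL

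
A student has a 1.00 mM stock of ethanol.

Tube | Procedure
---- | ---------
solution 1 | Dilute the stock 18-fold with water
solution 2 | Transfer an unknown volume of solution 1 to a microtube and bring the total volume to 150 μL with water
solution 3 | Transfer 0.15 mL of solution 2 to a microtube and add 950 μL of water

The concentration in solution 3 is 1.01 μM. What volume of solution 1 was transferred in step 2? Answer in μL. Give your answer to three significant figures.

20.0 μL

Step 1: 18-fold → factor 18
Step 2: v brought to 150 μL → factor = 150 μL/v
Step 3: 0.15 mL + 950 μL = 1.1 mL total → factor 1.1/0.15 = 7.3333
Product of known-step factors = 132
Overall factor = 1.00 mM / (1.01 μM) = 990.1
Step-2 factor = 990.1 / 132 = 7.5008
v = 150 μL / 7.5008 = 20.0 μL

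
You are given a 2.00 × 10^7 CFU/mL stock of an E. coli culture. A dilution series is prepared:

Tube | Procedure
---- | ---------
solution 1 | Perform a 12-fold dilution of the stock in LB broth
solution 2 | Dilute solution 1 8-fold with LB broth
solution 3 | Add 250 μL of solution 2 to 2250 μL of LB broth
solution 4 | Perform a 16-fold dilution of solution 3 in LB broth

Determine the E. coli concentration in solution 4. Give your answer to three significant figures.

Step 1: 12-fold → factor 12
Step 2: 8-fold → factor 8
Step 3: 250 μL + 2250 μL = 2500 μL total → factor 2500/250 = 10
Step 4: 16-fold → factor 16
Overall dilution factor = 12 × 8 × 10 × 16 = 15360
Final = 2.00 × 10^7 CFU/mL / 15360 = 1.30 × 10^3 CFU/mL

1.30 × 10^3 CFU/mL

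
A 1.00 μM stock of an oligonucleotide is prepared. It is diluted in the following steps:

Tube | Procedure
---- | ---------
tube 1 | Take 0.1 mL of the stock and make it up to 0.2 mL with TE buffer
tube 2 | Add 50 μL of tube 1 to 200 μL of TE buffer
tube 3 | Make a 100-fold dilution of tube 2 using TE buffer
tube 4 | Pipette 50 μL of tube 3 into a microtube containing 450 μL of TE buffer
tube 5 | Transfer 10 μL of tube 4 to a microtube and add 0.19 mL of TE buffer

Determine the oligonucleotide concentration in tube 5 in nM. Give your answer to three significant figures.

Step 1: 0.1 mL brought to 0.2 mL → factor 0.2/0.1 = 2
Step 2: 50 μL + 200 μL = 250 μL total → factor 250/50 = 5
Step 3: 100-fold → factor 100
Step 4: 50 μL + 450 μL = 500 μL total → factor 500/50 = 10
Step 5: 10 μL + 0.19 mL = 200 μL total → factor 200/10 = 20
Overall dilution factor = 2 × 5 × 100 × 10 × 20 = 2 × 10^5
Final = 1.00 μM / 2 × 10^5 = 5.000 × 10^-6 μM = 0.00500 nM

0.00500 nM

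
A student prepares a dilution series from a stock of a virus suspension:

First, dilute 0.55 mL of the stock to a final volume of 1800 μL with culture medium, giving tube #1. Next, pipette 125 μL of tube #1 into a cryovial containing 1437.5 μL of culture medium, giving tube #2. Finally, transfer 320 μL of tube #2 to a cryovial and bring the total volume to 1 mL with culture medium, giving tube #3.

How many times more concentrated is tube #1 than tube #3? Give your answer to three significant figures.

Step 1: 0.55 mL brought to 1800 μL → factor 1.8/0.55 = 3.2727
Step 2: 125 μL + 1437.5 μL = 1562.5 μL total → factor 1562.5/125 = 12.5
Step 3: 320 μL brought to 1 mL → factor 1000/320 = 3.125
Dilution factor to tube #1 = 3.2727; to tube #3 = 127.84
[tube #1]/[tube #3] = (factor to tube #3)/(factor to tube #1) = 127.84/3.2727 = 39.1

39.1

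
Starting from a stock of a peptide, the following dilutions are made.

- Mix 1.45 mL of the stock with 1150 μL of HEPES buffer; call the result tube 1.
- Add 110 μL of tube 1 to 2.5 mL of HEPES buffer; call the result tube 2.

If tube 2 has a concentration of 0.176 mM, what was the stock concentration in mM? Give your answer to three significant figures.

Step 1: 1.45 mL + 1150 μL = 2.6 mL total → factor 2.6/1.45 = 1.7931
Step 2: 110 μL + 2.5 mL = 2610 μL total → factor 2610/110 = 23.727
Overall dilution factor = 1.7931 × 23.727 = 42.545
Stock = 0.176 mM × 42.545 = 7.49 mM

7.49 mM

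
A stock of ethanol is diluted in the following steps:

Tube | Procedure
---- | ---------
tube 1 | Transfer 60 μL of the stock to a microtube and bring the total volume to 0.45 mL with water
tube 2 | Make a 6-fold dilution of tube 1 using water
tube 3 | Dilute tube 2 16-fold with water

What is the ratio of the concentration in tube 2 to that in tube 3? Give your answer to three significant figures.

Step 1: 60 μL brought to 0.45 mL → factor 450/60 = 7.5
Step 2: 6-fold → factor 6
Step 3: 16-fold → factor 16
Dilution factor to tube 2 = 45; to tube 3 = 720
[tube 2]/[tube 3] = (factor to tube 3)/(factor to tube 2) = 720/45 = 16.0

16.0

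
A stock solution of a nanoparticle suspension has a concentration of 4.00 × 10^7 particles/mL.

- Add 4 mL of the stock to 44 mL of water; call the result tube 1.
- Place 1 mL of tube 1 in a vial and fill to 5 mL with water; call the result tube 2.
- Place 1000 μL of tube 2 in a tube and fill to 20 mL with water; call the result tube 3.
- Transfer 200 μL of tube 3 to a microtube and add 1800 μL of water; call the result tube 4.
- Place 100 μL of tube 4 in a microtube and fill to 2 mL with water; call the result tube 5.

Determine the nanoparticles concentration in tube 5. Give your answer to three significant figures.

Step 1: 4 mL + 44 mL = 48 mL total → factor 48/4 = 12
Step 2: 1 mL brought to 5 mL → factor 5/1 = 5
Step 3: 1000 μL brought to 20 mL → factor 20000/1000 = 20
Step 4: 200 μL + 1800 μL = 2000 μL total → factor 2000/200 = 10
Step 5: 100 μL brought to 2 mL → factor 2000/100 = 20
Overall dilution factor = 12 × 5 × 20 × 10 × 20 = 2.4 × 10^5
Final = 4.00 × 10^7 particles/mL / 2.4 × 10^5 = 167 particles/mL

167 particles/mL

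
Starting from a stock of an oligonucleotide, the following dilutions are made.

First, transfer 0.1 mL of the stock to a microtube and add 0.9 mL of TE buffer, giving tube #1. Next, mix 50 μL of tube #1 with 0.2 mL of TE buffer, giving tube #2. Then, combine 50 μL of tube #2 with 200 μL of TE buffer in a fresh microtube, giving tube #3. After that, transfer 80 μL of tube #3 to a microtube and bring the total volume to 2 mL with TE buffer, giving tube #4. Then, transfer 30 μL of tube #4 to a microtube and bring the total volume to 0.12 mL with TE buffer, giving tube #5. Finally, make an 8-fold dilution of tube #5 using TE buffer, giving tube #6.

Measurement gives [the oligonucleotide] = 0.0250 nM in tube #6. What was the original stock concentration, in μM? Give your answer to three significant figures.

Step 1: 0.1 mL + 0.9 mL = 1 mL total → factor 1/0.1 = 10
Step 2: 50 μL + 0.2 mL = 250 μL total → factor 250/50 = 5
Step 3: 50 μL + 200 μL = 250 μL total → factor 250/50 = 5
Step 4: 80 μL brought to 2 mL → factor 2000/80 = 25
Step 5: 30 μL brought to 0.12 mL → factor 120/30 = 4
Step 6: 8-fold → factor 8
Overall dilution factor = 10 × 5 × 5 × 25 × 4 × 8 = 2 × 10^5
Stock = 0.0250 nM × 2 × 10^5 = 5000 nM = 5.00 μM

5.00 μM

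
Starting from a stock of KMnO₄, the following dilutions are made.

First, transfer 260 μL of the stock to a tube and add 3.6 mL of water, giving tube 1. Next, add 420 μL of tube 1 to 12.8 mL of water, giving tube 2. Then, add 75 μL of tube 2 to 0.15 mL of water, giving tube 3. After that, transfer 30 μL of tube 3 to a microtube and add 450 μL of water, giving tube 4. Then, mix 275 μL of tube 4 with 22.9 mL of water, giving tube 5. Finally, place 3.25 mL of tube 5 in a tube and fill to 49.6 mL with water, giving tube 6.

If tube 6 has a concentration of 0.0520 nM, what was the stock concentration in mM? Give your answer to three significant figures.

1.50 mM

Step 1: 260 μL + 3.6 mL = 3860 μL total → factor 3860/260 = 14.846
Step 2: 420 μL + 12.8 mL = 13220 μL total → factor 13220/420 = 31.476
Step 3: 75 μL + 0.15 mL = 225 μL total → factor 225/75 = 3
Step 4: 30 μL + 450 μL = 480 μL total → factor 480/30 = 16
Step 5: 275 μL + 22.9 mL = 23175 μL total → factor 23175/275 = 84.273
Step 6: 3.25 mL brought to 49.6 mL → factor 49.6/3.25 = 15.262
Overall dilution factor = 14.846 × 31.476 × 3 × 16 × 84.273 × 15.262 = 2.8848 × 10^7
Stock = 0.0520 nM × 2.8848 × 10^7 = 1.500 × 10^6 nM = 1.50 mM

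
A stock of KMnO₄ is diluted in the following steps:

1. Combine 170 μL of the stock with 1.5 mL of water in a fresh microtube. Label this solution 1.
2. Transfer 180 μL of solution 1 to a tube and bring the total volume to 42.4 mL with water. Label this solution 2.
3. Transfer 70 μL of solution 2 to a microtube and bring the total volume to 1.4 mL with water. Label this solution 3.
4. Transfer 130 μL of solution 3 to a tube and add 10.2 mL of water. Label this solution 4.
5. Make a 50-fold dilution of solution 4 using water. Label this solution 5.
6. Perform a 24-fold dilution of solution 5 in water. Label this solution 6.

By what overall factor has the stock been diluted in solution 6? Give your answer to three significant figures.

Step 1: 170 μL + 1.5 mL = 1670 μL total → factor 1670/170 = 9.8235
Step 2: 180 μL brought to 42.4 mL → factor 42400/180 = 235.56
Step 3: 70 μL brought to 1.4 mL → factor 1400/70 = 20
Step 4: 130 μL + 10.2 mL = 10330 μL total → factor 10330/130 = 79.462
Step 5: 50-fold → factor 50
Step 6: 24-fold → factor 24
Overall dilution factor = 9.8235 × 235.56 × 20 × 79.462 × 50 × 24 = 4.413 × 10^9

4.41 × 10^9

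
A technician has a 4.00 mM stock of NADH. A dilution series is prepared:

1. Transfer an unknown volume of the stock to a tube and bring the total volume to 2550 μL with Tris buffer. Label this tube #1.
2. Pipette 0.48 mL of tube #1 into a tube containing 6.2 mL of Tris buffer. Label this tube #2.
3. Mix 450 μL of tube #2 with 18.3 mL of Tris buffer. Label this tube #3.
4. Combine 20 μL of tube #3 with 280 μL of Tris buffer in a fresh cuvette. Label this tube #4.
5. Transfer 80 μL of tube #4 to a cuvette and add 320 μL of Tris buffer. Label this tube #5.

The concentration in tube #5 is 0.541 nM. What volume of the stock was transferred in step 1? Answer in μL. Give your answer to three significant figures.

Step 1: v brought to 2550 μL → factor = 2550 μL/v
Step 2: 0.48 mL + 6.2 mL = 6.68 mL total → factor 6.68/0.48 = 13.917
Step 3: 450 μL + 18.3 mL = 18750 μL total → factor 18750/450 = 41.667
Step 4: 20 μL + 280 μL = 300 μL total → factor 300/20 = 15
Step 5: 80 μL + 320 μL = 400 μL total → factor 400/80 = 5
Product of known-step factors = 43490
Overall factor = 4.00 mM / (0.541 nM) = 7.3937 × 10^6
Step-1 factor = 7.3937 × 10^6 / 43490 = 170.01
v = 2550 μL / 170.01 = 15.0 μL

15.0 μL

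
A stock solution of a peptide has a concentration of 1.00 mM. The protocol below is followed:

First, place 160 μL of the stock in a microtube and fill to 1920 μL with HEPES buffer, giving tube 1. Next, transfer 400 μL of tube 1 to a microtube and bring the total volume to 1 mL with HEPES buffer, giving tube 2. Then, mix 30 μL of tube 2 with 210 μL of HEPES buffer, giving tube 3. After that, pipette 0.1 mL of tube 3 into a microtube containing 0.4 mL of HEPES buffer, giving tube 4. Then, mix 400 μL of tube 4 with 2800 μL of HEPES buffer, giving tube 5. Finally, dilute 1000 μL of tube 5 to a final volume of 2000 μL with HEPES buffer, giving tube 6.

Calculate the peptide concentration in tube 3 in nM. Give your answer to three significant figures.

4.17 × 10^3 nM

Step 1: 160 μL brought to 1920 μL → factor 1920/160 = 12
Step 2: 400 μL brought to 1 mL → factor 1000/400 = 2.5
Step 3: 30 μL + 210 μL = 240 μL total → factor 240/30 = 8
Dilution factor through tube 3 = 12 × 2.5 × 8 = 240
[tube 3] = 1.00 mM / 240 = 0.004167 mM = 4.17 × 10^3 nM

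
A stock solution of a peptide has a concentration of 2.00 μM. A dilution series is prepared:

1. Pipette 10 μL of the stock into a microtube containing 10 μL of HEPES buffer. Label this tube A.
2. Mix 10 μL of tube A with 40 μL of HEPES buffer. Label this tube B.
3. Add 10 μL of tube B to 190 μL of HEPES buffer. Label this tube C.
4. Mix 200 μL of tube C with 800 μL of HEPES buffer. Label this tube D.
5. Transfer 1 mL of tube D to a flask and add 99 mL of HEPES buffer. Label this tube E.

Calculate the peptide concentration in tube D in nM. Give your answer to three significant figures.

2.00 nM

Step 1: 10 μL + 10 μL = 20 μL total → factor 20/10 = 2
Step 2: 10 μL + 40 μL = 50 μL total → factor 50/10 = 5
Step 3: 10 μL + 190 μL = 200 μL total → factor 200/10 = 20
Step 4: 200 μL + 800 μL = 1000 μL total → factor 1000/200 = 5
Dilution factor through tube D = 2 × 5 × 20 × 5 = 1000
[tube D] = 2.00 μM / 1000 = 0.002000 μM = 2.00 nM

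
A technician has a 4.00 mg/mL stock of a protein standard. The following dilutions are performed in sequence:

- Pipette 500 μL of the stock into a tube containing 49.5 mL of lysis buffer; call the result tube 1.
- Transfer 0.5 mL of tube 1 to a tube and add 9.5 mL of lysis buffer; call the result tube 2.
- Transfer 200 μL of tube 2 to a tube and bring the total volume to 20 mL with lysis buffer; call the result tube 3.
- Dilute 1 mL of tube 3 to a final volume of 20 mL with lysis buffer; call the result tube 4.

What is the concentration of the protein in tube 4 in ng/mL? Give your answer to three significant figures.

Step 1: 500 μL + 49.5 mL = 50000 μL total → factor 50000/500 = 100
Step 2: 0.5 mL + 9.5 mL = 10 mL total → factor 10/0.5 = 20
Step 3: 200 μL brought to 20 mL → factor 20000/200 = 100
Step 4: 1 mL brought to 20 mL → factor 20/1 = 20
Overall dilution factor = 100 × 20 × 100 × 20 = 4 × 10^6
Final = 4.00 mg/mL / 4 × 10^6 = 1.000 × 10^-6 mg/mL = 1.00 ng/mL

1.00 ng/mL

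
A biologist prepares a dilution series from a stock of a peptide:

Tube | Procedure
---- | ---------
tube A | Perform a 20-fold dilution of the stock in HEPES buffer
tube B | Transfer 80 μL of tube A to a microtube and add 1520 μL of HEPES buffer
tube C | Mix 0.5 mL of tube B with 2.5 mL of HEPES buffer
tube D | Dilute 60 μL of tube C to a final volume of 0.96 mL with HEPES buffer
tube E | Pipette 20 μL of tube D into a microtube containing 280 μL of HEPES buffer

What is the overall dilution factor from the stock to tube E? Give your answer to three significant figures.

5.76 × 10^5

Step 1: 20-fold → factor 20
Step 2: 80 μL + 1520 μL = 1600 μL total → factor 1600/80 = 20
Step 3: 0.5 mL + 2.5 mL = 3 mL total → factor 3/0.5 = 6
Step 4: 60 μL brought to 0.96 mL → factor 960/60 = 16
Step 5: 20 μL + 280 μL = 300 μL total → factor 300/20 = 15
Overall dilution factor = 20 × 20 × 6 × 16 × 15 = 5.76 × 10^5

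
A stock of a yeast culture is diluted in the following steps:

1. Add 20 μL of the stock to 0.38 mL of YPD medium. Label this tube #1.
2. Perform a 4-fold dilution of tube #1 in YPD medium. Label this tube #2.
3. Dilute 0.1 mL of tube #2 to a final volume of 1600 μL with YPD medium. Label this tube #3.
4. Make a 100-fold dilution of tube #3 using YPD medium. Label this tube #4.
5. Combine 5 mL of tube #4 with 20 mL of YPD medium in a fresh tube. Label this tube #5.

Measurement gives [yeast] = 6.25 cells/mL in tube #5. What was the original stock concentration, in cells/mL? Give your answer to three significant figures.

4.00 × 10^6 cells/mL

Step 1: 20 μL + 0.38 mL = 400 μL total → factor 400/20 = 20
Step 2: 4-fold → factor 4
Step 3: 0.1 mL brought to 1600 μL → factor 1.6/0.1 = 16
Step 4: 100-fold → factor 100
Step 5: 5 mL + 20 mL = 25 mL total → factor 25/5 = 5
Overall dilution factor = 20 × 4 × 16 × 100 × 5 = 6.4 × 10^5
Stock = 6.25 cells/mL × 6.4 × 10^5 = 4.00 × 10^6 cells/mL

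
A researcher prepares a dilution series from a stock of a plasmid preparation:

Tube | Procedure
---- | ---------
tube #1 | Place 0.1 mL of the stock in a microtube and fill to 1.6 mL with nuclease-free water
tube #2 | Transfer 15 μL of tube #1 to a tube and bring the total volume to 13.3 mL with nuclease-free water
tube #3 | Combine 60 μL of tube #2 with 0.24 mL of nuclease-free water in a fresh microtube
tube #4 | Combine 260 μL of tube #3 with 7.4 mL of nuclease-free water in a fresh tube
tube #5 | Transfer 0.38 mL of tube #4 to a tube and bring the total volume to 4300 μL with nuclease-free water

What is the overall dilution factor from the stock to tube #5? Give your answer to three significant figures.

Step 1: 0.1 mL brought to 1.6 mL → factor 1.6/0.1 = 16
Step 2: 15 μL brought to 13.3 mL → factor 13300/15 = 886.67
Step 3: 60 μL + 0.24 mL = 300 μL total → factor 300/60 = 5
Step 4: 260 μL + 7.4 mL = 7660 μL total → factor 7660/260 = 29.462
Step 5: 0.38 mL brought to 4300 μL → factor 4.3/0.38 = 11.316
Overall dilution factor = 16 × 886.67 × 5 × 29.462 × 11.316 = 2.3648 × 10^7

2.36 × 10^7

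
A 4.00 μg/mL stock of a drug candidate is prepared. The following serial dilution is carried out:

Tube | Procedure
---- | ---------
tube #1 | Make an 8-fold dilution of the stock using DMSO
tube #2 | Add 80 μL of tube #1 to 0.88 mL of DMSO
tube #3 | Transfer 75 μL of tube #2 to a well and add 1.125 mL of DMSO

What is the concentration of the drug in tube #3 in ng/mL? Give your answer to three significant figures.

2.60 ng/mL

Step 1: 8-fold → factor 8
Step 2: 80 μL + 0.88 mL = 960 μL total → factor 960/80 = 12
Step 3: 75 μL + 1.125 mL = 1200 μL total → factor 1200/75 = 16
Dilution factor through tube #3 = 8 × 12 × 16 = 1536
[tube #3] = 4.00 μg/mL / 1536 = 0.002604 μg/mL = 2.60 ng/mL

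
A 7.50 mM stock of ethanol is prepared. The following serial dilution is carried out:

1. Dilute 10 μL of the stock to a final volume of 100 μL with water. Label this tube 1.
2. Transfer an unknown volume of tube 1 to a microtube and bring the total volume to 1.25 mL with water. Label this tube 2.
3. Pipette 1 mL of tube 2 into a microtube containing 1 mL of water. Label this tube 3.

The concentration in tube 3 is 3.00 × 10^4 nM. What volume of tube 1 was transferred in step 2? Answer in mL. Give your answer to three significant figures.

0.100 mL

Step 1: 10 μL brought to 100 μL → factor 100/10 = 10
Step 2: v brought to 1.25 mL → factor = 1.25 mL/v
Step 3: 1 mL + 1 mL = 2 mL total → factor 2/1 = 2
Product of known-step factors = 20
Overall factor = 7.50 mM / (3.00 × 10^4 nM) = 250
Step-2 factor = 250 / 20 = 12.5
v = 1.25 mL / 12.5 = 0.100 mL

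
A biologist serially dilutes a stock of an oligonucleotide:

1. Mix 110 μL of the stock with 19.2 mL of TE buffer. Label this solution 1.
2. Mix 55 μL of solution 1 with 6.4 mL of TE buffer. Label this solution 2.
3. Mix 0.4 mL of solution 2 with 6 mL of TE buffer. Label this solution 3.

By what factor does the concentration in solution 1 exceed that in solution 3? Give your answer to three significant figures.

1.88 × 10^3

Step 1: 110 μL + 19.2 mL = 19310 μL total → factor 19310/110 = 175.55
Step 2: 55 μL + 6.4 mL = 6455 μL total → factor 6455/55 = 117.36
Step 3: 0.4 mL + 6 mL = 6.4 mL total → factor 6.4/0.4 = 16
Dilution factor to solution 1 = 175.55; to solution 3 = 3.2964 × 10^5
[solution 1]/[solution 3] = (factor to solution 3)/(factor to solution 1) = 3.2964 × 10^5/175.55 = 1.88 × 10^3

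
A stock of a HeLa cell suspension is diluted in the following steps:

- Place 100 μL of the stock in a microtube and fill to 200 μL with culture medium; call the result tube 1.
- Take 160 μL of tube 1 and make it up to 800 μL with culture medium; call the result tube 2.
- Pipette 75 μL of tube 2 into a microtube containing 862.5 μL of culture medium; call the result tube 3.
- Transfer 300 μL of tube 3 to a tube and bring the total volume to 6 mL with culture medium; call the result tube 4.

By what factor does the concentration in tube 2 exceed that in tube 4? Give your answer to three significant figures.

250

Step 1: 100 μL brought to 200 μL → factor 200/100 = 2
Step 2: 160 μL brought to 800 μL → factor 800/160 = 5
Step 3: 75 μL + 862.5 μL = 937.5 μL total → factor 937.5/75 = 12.5
Step 4: 300 μL brought to 6 mL → factor 6000/300 = 20
Dilution factor to tube 2 = 10; to tube 4 = 2500
[tube 2]/[tube 4] = (factor to tube 4)/(factor to tube 2) = 2500/10 = 250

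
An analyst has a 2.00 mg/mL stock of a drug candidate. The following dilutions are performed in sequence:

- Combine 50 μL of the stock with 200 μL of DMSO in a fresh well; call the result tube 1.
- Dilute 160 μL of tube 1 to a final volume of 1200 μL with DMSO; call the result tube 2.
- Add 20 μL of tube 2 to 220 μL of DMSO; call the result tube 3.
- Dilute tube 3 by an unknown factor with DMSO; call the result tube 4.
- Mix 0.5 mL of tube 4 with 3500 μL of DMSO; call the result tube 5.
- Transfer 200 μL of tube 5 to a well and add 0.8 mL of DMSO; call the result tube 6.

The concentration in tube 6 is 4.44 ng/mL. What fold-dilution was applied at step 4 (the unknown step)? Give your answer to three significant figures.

Step 1: 50 μL + 200 μL = 250 μL total → factor 250/50 = 5
Step 2: 160 μL brought to 1200 μL → factor 1200/160 = 7.5
Step 3: 20 μL + 220 μL = 240 μL total → factor 240/20 = 12
Step 4: unknown factor x
Step 5: 0.5 mL + 3500 μL = 4 mL total → factor 4/0.5 = 8
Step 6: 200 μL + 0.8 mL = 1000 μL total → factor 1000/200 = 5
Product of known-step factors = 18000
Overall factor = 2.00 mg/mL / (4.44 ng/mL) = 4.5045 × 10^5
x = 4.5045 × 10^5 / 18000 = 25.0

25.0-fold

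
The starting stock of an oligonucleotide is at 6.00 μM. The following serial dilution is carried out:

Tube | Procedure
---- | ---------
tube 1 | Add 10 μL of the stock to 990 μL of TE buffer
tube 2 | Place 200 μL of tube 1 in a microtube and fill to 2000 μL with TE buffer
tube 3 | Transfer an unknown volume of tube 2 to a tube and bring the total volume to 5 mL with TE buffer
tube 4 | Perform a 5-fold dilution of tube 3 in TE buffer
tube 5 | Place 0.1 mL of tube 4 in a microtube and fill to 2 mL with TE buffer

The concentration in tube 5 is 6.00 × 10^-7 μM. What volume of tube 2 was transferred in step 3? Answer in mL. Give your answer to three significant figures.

Step 1: 10 μL + 990 μL = 1000 μL total → factor 1000/10 = 100
Step 2: 200 μL brought to 2000 μL → factor 2000/200 = 10
Step 3: v brought to 5 mL → factor = 5 mL/v
Step 4: 5-fold → factor 5
Step 5: 0.1 mL brought to 2 mL → factor 2/0.1 = 20
Product of known-step factors = 1 × 10^5
Overall factor = 6.00 μM / (6.00 × 10^-7 μM) = 1 × 10^7
Step-3 factor = 1 × 10^7 / 1 × 10^5 = 100
v = 5 mL / 100 = 0.0500 mL

0.0500 mL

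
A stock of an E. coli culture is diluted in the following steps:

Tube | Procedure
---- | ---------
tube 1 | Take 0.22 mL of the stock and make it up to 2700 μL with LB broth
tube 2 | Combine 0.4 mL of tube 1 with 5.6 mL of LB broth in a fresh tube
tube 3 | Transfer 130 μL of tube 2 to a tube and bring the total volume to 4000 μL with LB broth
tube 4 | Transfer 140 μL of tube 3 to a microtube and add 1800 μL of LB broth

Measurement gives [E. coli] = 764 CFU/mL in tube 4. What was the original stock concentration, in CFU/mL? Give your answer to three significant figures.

6.00 × 10^7 CFU/mL

Step 1: 0.22 mL brought to 2700 μL → factor 2.7/0.22 = 12.273
Step 2: 0.4 mL + 5.6 mL = 6 mL total → factor 6/0.4 = 15
Step 3: 130 μL brought to 4000 μL → factor 4000/130 = 30.769
Step 4: 140 μL + 1800 μL = 1940 μL total → factor 1940/140 = 13.857
Overall dilution factor = 12.273 × 15 × 30.769 × 13.857 = 78492
Stock = 764 CFU/mL × 78492 = 6.00 × 10^7 CFU/mL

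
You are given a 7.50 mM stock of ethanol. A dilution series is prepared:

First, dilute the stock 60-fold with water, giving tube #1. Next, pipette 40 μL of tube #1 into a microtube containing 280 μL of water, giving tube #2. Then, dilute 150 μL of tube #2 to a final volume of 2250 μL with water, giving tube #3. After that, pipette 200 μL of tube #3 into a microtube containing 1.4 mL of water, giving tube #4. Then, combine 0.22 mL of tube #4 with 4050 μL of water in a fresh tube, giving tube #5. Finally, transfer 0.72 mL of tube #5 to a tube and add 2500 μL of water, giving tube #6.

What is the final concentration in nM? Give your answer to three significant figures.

Step 1: 60-fold → factor 60
Step 2: 40 μL + 280 μL = 320 μL total → factor 320/40 = 8
Step 3: 150 μL brought to 2250 μL → factor 2250/150 = 15
Step 4: 200 μL + 1.4 mL = 1600 μL total → factor 1600/200 = 8
Step 5: 0.22 mL + 4050 μL = 4.27 mL total → factor 4.27/0.22 = 19.409
Step 6: 0.72 mL + 2500 μL = 3.22 mL total → factor 3.22/0.72 = 4.4722
Overall dilution factor = 60 × 8 × 15 × 8 × 19.409 × 4.4722 = 4.9998 × 10^6
Final = 7.50 mM / 4.9998 × 10^6 = 1.500 × 10^-6 mM = 1.50 nM

1.50 nM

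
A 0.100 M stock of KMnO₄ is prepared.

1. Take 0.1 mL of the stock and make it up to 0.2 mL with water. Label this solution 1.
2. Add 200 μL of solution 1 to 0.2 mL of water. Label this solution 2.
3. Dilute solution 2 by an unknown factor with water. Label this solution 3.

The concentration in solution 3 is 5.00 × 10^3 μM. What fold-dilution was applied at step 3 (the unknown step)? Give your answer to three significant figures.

Step 1: 0.1 mL brought to 0.2 mL → factor 0.2/0.1 = 2
Step 2: 200 μL + 0.2 mL = 400 μL total → factor 400/200 = 2
Step 3: unknown factor x
Product of known-step factors = 4
Overall factor = 0.100 M / (5.00 × 10^3 μM) = 20
x = 20 / 4 = 5.00

5.00-fold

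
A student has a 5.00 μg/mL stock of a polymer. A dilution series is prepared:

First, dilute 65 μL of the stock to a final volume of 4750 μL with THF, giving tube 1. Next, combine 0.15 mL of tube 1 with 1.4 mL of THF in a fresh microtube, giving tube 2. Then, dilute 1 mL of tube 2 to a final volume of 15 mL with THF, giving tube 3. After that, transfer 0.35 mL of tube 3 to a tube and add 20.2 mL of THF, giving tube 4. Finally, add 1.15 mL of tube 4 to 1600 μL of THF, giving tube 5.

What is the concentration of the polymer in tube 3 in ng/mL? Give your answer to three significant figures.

0.441 ng/mL

Step 1: 65 μL brought to 4750 μL → factor 4750/65 = 73.077
Step 2: 0.15 mL + 1.4 mL = 1.55 mL total → factor 1.55/0.15 = 10.333
Step 3: 1 mL brought to 15 mL → factor 15/1 = 15
Dilution factor through tube 3 = 73.077 × 10.333 × 15 = 11327
[tube 3] = 5.00 μg/mL / 11327 = 0.0004414 μg/mL = 0.441 ng/mL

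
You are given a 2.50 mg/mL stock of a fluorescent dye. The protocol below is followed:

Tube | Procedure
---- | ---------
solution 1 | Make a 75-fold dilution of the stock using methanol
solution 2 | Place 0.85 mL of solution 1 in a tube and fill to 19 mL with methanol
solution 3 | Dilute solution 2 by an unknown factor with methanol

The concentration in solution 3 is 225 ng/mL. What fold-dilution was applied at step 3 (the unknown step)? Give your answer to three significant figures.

6.63-fold

Step 1: 75-fold → factor 75
Step 2: 0.85 mL brought to 19 mL → factor 19/0.85 = 22.353
Step 3: unknown factor x
Product of known-step factors = 1676.5
Overall factor = 2.50 mg/mL / (225 ng/mL) = 11111
x = 11111 / 1676.5 = 6.63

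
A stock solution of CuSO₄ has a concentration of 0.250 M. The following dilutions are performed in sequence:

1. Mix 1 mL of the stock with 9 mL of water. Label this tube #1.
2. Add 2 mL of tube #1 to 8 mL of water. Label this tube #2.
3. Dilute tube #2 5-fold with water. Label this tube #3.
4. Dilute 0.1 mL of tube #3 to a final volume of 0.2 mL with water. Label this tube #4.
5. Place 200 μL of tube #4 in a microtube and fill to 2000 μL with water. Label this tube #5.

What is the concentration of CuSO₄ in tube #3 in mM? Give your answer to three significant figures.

1.00 mM

Step 1: 1 mL + 9 mL = 10 mL total → factor 10/1 = 10
Step 2: 2 mL + 8 mL = 10 mL total → factor 10/2 = 5
Step 3: 5-fold → factor 5
Dilution factor through tube #3 = 10 × 5 × 5 = 250
[tube #3] = 0.250 M / 250 = 0.001000 M = 1.00 mM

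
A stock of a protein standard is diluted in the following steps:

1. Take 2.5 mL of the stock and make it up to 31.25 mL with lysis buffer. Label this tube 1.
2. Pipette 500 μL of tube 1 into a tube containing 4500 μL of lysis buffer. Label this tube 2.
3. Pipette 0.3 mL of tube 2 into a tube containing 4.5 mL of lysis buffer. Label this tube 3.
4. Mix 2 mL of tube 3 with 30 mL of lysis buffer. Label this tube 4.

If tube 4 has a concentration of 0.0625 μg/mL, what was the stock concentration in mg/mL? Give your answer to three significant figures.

2.00 mg/mL

Step 1: 2.5 mL brought to 31.25 mL → factor 31.25/2.5 = 12.5
Step 2: 500 μL + 4500 μL = 5000 μL total → factor 5000/500 = 10
Step 3: 0.3 mL + 4.5 mL = 4.8 mL total → factor 4.8/0.3 = 16
Step 4: 2 mL + 30 mL = 32 mL total → factor 32/2 = 16
Overall dilution factor = 12.5 × 10 × 16 × 16 = 32000
Stock = 0.0625 μg/mL × 32000 = 2000 μg/mL = 2.00 mg/mL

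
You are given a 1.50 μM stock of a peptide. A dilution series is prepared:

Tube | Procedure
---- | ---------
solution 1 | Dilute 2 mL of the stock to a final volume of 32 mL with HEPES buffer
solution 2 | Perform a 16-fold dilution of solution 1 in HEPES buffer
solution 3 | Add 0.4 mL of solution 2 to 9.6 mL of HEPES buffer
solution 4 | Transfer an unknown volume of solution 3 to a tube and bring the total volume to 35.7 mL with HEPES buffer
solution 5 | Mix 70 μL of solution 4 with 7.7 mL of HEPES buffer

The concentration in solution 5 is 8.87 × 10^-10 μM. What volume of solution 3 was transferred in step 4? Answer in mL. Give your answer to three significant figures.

0.0150 mL

Step 1: 2 mL brought to 32 mL → factor 32/2 = 16
Step 2: 16-fold → factor 16
Step 3: 0.4 mL + 9.6 mL = 10 mL total → factor 10/0.4 = 25
Step 4: v brought to 35.7 mL → factor = 35.7 mL/v
Step 5: 70 μL + 7.7 mL = 7770 μL total → factor 7770/70 = 111
Product of known-step factors = 7.104 × 10^5
Overall factor = 1.50 μM / (8.87 × 10^-10 μM) = 1.6911 × 10^9
Step-4 factor = 1.6911 × 10^9 / 7.104 × 10^5 = 2380.5
v = 35.7 mL / 2380.5 = 0.0150 mL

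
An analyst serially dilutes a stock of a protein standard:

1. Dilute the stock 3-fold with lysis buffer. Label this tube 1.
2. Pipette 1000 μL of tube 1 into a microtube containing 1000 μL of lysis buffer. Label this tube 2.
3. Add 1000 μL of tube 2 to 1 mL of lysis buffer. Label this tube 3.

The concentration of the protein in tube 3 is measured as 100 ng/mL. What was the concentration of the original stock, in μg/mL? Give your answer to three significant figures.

Step 1: 3-fold → factor 3
Step 2: 1000 μL + 1000 μL = 2000 μL total → factor 2000/1000 = 2
Step 3: 1000 μL + 1 mL = 2000 μL total → factor 2000/1000 = 2
Overall dilution factor = 3 × 2 × 2 = 12
Stock = 100 ng/mL × 12 = 1200 ng/mL = 1.20 μg/mL

1.20 μg/mL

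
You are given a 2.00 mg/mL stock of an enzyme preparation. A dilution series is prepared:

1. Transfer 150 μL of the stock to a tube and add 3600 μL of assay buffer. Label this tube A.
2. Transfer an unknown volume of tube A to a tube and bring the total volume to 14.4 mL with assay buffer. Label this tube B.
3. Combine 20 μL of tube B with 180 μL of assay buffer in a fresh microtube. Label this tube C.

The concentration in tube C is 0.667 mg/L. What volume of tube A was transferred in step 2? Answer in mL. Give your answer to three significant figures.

1.20 mL

Step 1: 150 μL + 3600 μL = 3750 μL total → factor 3750/150 = 25
Step 2: v brought to 14.4 mL → factor = 14.4 mL/v
Step 3: 20 μL + 180 μL = 200 μL total → factor 200/20 = 10
Product of known-step factors = 250
Overall factor = 2.00 mg/mL / (0.667 mg/L) = 2998.5
Step-2 factor = 2998.5 / 250 = 11.994
v = 14.4 mL / 11.994 = 1.20 mL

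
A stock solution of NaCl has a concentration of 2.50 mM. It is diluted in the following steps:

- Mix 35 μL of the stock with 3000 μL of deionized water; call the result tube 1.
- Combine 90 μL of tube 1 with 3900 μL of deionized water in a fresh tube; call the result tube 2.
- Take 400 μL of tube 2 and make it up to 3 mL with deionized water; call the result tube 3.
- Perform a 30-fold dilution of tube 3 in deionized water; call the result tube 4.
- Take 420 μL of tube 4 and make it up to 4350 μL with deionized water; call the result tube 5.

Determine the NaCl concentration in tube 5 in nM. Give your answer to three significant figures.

Step 1: 35 μL + 3000 μL = 3035 μL total → factor 3035/35 = 86.714
Step 2: 90 μL + 3900 μL = 3990 μL total → factor 3990/90 = 44.333
Step 3: 400 μL brought to 3 mL → factor 3000/400 = 7.5
Step 4: 30-fold → factor 30
Step 5: 420 μL brought to 4350 μL → factor 4350/420 = 10.357
Overall dilution factor = 86.714 × 44.333 × 7.5 × 30 × 10.357 = 8.9587 × 10^6
Final = 2.50 mM / 8.9587 × 10^6 = 2.791 × 10^-7 mM = 0.279 nM

0.279 nM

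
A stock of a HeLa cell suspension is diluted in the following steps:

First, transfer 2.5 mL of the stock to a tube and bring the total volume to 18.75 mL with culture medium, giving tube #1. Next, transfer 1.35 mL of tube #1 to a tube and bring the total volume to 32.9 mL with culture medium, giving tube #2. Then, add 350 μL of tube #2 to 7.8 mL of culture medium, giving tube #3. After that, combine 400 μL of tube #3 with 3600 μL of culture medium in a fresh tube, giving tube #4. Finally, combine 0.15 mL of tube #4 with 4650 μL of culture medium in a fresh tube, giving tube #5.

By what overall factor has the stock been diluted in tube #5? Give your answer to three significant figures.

Step 1: 2.5 mL brought to 18.75 mL → factor 18.75/2.5 = 7.5
Step 2: 1.35 mL brought to 32.9 mL → factor 32.9/1.35 = 24.37
Step 3: 350 μL + 7.8 mL = 8150 μL total → factor 8150/350 = 23.286
Step 4: 400 μL + 3600 μL = 4000 μL total → factor 4000/400 = 10
Step 5: 0.15 mL + 4650 μL = 4.8 mL total → factor 4.8/0.15 = 32
Overall dilution factor = 7.5 × 24.37 × 23.286 × 10 × 32 = 1.362 × 10^6

1.36 × 10^6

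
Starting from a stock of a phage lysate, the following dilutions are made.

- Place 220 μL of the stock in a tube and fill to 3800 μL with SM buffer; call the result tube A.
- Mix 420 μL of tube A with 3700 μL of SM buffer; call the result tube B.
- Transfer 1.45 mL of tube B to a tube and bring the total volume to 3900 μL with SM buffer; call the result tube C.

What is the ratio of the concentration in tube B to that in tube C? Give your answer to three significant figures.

Step 1: 220 μL brought to 3800 μL → factor 3800/220 = 17.273
Step 2: 420 μL + 3700 μL = 4120 μL total → factor 4120/420 = 9.8095
Step 3: 1.45 mL brought to 3900 μL → factor 3.9/1.45 = 2.6897
Dilution factor to tube B = 169.44; to tube C = 455.73
[tube B]/[tube C] = (factor to tube C)/(factor to tube B) = 455.73/169.44 = 2.69

2.69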